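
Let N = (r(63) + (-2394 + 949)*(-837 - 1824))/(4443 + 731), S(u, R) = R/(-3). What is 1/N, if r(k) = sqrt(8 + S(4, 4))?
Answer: 11936868138/8871084042611 - 10348*sqrt(15)/44355420213055 ≈ 0.0013456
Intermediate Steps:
S(u, R) = -R/3 (S(u, R) = R*(-1/3) = -R/3)
r(k) = 2*sqrt(15)/3 (r(k) = sqrt(8 - 1/3*4) = sqrt(8 - 4/3) = sqrt(20/3) = 2*sqrt(15)/3)
N = 3845145/5174 + sqrt(15)/7761 (N = (2*sqrt(15)/3 + (-2394 + 949)*(-837 - 1824))/(4443 + 731) = (2*sqrt(15)/3 - 1445*(-2661))/5174 = (2*sqrt(15)/3 + 3845145)*(1/5174) = (3845145 + 2*sqrt(15)/3)*(1/5174) = 3845145/5174 + sqrt(15)/7761 ≈ 743.17)
1/N = 1/(3845145/5174 + sqrt(15)/7761)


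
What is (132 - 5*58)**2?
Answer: 24964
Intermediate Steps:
(132 - 5*58)**2 = (132 - 290)**2 = (-158)**2 = 24964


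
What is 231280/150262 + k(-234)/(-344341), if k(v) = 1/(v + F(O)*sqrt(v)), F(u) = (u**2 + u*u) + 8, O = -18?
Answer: 2449303180203133/1591305752603210 + 164*I*sqrt(26)/2891126635215 ≈ 1.5392 + 2.8924e-10*I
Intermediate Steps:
F(u) = 8 + 2*u**2 (F(u) = (u**2 + u**2) + 8 = 2*u**2 + 8 = 8 + 2*u**2)
k(v) = 1/(v + 656*sqrt(v)) (k(v) = 1/(v + (8 + 2*(-18)**2)*sqrt(v)) = 1/(v + (8 + 2*324)*sqrt(v)) = 1/(v + (8 + 648)*sqrt(v)) = 1/(v + 656*sqrt(v)))
231280/150262 + k(-234)/(-344341) = 231280/150262 + 1/(-234 + 656*sqrt(-234)*(-344341)) = 231280*(1/150262) - 1/344341/(-234 + 656*(3*I*sqrt(26))) = 16520/10733 - 1/344341/(-234 + 1968*I*sqrt(26)) = 16520/10733 - 1/(344341*(-234 + 1968*I*sqrt(26)))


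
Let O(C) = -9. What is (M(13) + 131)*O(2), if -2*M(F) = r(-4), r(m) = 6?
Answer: -1152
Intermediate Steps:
M(F) = -3 (M(F) = -½*6 = -3)
(M(13) + 131)*O(2) = (-3 + 131)*(-9) = 128*(-9) = -1152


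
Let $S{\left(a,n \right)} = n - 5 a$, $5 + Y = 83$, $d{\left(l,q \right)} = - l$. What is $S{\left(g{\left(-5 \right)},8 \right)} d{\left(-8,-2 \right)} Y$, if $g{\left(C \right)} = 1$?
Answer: $1872$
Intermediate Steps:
$Y = 78$ ($Y = -5 + 83 = 78$)
$S{\left(g{\left(-5 \right)},8 \right)} d{\left(-8,-2 \right)} Y = \left(8 - 5\right) \left(\left(-1\right) \left(-8\right)\right) 78 = \left(8 - 5\right) 8 \cdot 78 = 3 \cdot 8 \cdot 78 = 24 \cdot 78 = 1872$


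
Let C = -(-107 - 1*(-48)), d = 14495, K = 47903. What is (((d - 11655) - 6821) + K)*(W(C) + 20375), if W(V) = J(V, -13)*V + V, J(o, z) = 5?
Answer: 910459138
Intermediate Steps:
C = 59 (C = -(-107 + 48) = -1*(-59) = 59)
W(V) = 6*V (W(V) = 5*V + V = 6*V)
(((d - 11655) - 6821) + K)*(W(C) + 20375) = (((14495 - 11655) - 6821) + 47903)*(6*59 + 20375) = ((2840 - 6821) + 47903)*(354 + 20375) = (-3981 + 47903)*20729 = 43922*20729 = 910459138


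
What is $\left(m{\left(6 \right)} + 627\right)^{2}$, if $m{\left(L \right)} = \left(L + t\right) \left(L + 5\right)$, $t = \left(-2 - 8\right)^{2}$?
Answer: $3214849$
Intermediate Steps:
$t = 100$ ($t = \left(-2 - 8\right)^{2} = \left(-10\right)^{2} = 100$)
$m{\left(L \right)} = \left(5 + L\right) \left(100 + L\right)$ ($m{\left(L \right)} = \left(L + 100\right) \left(L + 5\right) = \left(100 + L\right) \left(5 + L\right) = \left(5 + L\right) \left(100 + L\right)$)
$\left(m{\left(6 \right)} + 627\right)^{2} = \left(\left(500 + 6^{2} + 105 \cdot 6\right) + 627\right)^{2} = \left(\left(500 + 36 + 630\right) + 627\right)^{2} = \left(1166 + 627\right)^{2} = 1793^{2} = 3214849$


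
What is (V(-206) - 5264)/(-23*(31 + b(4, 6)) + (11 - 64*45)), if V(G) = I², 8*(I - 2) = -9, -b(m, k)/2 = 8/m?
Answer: 336847/223360 ≈ 1.5081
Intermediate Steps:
b(m, k) = -16/m
I = 7/8 (I = 2 + (⅛)*(-9) = 2 - 9/8 = 7/8 ≈ 0.87500)
V(G) = 49/64 (V(G) = (7/8)² = 49/64)
(V(-206) - 5264)/(-23*(31 + b(4, 6)) + (11 - 64*45)) = (49/64 - 5264)/(-23*(31 - 16/4) + (11 - 64*45)) = -336847/(64*(-23*(31 - 16*¼) + (11 - 2880))) = -336847/(64*(-23*(31 - 4) - 2869)) = -336847/(64*(-23*27 - 2869)) = -336847/(64*(-621 - 2869)) = -336847/64/(-3490) = -336847/64*(-1/3490) = 336847/223360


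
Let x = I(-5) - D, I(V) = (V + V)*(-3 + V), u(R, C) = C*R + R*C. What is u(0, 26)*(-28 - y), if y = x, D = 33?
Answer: 0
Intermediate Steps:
u(R, C) = 2*C*R (u(R, C) = C*R + C*R = 2*C*R)
I(V) = 2*V*(-3 + V) (I(V) = (2*V)*(-3 + V) = 2*V*(-3 + V))
x = 47 (x = 2*(-5)*(-3 - 5) - 1*33 = 2*(-5)*(-8) - 33 = 80 - 33 = 47)
y = 47
u(0, 26)*(-28 - y) = (2*26*0)*(-28 - 1*47) = 0*(-28 - 47) = 0*(-75) = 0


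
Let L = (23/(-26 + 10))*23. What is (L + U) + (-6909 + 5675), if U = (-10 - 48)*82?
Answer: -96369/16 ≈ -6023.1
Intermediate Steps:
U = -4756 (U = -58*82 = -4756)
L = -529/16 (L = (23/(-16))*23 = -1/16*23*23 = -23/16*23 = -529/16 ≈ -33.063)
(L + U) + (-6909 + 5675) = (-529/16 - 4756) + (-6909 + 5675) = -76625/16 - 1234 = -96369/16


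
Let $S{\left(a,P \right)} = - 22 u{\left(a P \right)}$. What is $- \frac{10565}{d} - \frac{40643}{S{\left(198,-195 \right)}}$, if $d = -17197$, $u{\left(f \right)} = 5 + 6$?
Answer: $\frac{701494401}{4161674} \approx 168.56$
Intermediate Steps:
$u{\left(f \right)} = 11$
$S{\left(a,P \right)} = -242$ ($S{\left(a,P \right)} = \left(-22\right) 11 = -242$)
$- \frac{10565}{d} - \frac{40643}{S{\left(198,-195 \right)}} = - \frac{10565}{-17197} - \frac{40643}{-242} = \left(-10565\right) \left(- \frac{1}{17197}\right) - - \frac{40643}{242} = \frac{10565}{17197} + \frac{40643}{242} = \frac{701494401}{4161674}$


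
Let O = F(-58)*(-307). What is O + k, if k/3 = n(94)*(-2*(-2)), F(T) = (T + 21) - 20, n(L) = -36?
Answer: 17067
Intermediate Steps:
F(T) = 1 + T (F(T) = (21 + T) - 20 = 1 + T)
O = 17499 (O = (1 - 58)*(-307) = -57*(-307) = 17499)
k = -432 (k = 3*(-(-72)*(-2)) = 3*(-36*4) = 3*(-144) = -432)
O + k = 17499 - 432 = 17067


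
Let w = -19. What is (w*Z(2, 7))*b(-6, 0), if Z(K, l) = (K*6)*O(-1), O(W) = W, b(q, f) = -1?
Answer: -228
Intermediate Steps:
Z(K, l) = -6*K (Z(K, l) = (K*6)*(-1) = (6*K)*(-1) = -6*K)
(w*Z(2, 7))*b(-6, 0) = -(-114)*2*(-1) = -19*(-12)*(-1) = 228*(-1) = -228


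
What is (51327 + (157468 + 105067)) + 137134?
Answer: 450996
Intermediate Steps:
(51327 + (157468 + 105067)) + 137134 = (51327 + 262535) + 137134 = 313862 + 137134 = 450996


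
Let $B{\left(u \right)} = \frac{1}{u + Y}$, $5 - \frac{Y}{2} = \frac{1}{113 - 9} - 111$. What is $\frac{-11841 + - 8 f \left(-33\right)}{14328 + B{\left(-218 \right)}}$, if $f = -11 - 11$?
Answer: $- \frac{12830823}{10416508} \approx -1.2318$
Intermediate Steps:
$f = -22$ ($f = -11 - 11 = -22$)
$Y = \frac{12063}{52}$ ($Y = 10 - 2 \left(\frac{1}{113 - 9} - 111\right) = 10 - 2 \left(\frac{1}{104} - 111\right) = 10 - - \frac{11543}{52} = 10 + \frac{11543}{52} = \frac{12063}{52} \approx 231.98$)
$B{\left(u \right)} = \frac{1}{\frac{12063}{52} + u}$ ($B{\left(u \right)} = \frac{1}{u + \frac{12063}{52}} = \frac{1}{\frac{12063}{52} + u}$)
$\frac{-11841 + - 8 f \left(-33\right)}{14328 + B{\left(-218 \right)}} = \frac{-11841 + \left(-8\right) \left(-22\right) \left(-33\right)}{14328 + \frac{52}{12063 + 52 \left(-218\right)}} = \frac{-11841 + 176 \left(-33\right)}{14328 + \frac{52}{12063 - 11336}} = \frac{-11841 - 5808}{14328 + \frac{52}{727}} = - \frac{17649}{14328 + 52 \cdot \frac{1}{727}} = - \frac{17649}{14328 + \frac{52}{727}} = - \frac{17649}{\frac{10416508}{727}} = \left(-17649\right) \frac{727}{10416508} = - \frac{12830823}{10416508}$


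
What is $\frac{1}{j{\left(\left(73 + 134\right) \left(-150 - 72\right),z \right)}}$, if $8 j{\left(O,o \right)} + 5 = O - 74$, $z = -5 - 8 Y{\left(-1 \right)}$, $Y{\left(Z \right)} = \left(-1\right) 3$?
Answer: $- \frac{8}{46033} \approx -0.00017379$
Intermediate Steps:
$Y{\left(Z \right)} = -3$
$z = 19$ ($z = -5 - -24 = -5 + 24 = 19$)
$j{\left(O,o \right)} = - \frac{79}{8} + \frac{O}{8}$ ($j{\left(O,o \right)} = - \frac{5}{8} + \frac{O - 74}{8} = - \frac{5}{8} + \frac{-74 + O}{8} = - \frac{5}{8} + \left(- \frac{37}{4} + \frac{O}{8}\right) = - \frac{79}{8} + \frac{O}{8}$)
$\frac{1}{j{\left(\left(73 + 134\right) \left(-150 - 72\right),z \right)}} = \frac{1}{- \frac{79}{8} + \frac{\left(73 + 134\right) \left(-150 - 72\right)}{8}} = \frac{1}{- \frac{79}{8} + \frac{207 \left(-222\right)}{8}} = \frac{1}{- \frac{79}{8} + \frac{1}{8} \left(-45954\right)} = \frac{1}{- \frac{79}{8} - \frac{22977}{4}} = \frac{1}{- \frac{46033}{8}} = - \frac{8}{46033}$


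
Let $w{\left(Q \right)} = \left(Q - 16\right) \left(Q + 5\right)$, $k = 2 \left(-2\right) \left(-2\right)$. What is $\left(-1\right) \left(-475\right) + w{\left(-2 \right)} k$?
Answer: $43$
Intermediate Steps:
$k = 8$ ($k = \left(-4\right) \left(-2\right) = 8$)
$w{\left(Q \right)} = \left(-16 + Q\right) \left(5 + Q\right)$
$\left(-1\right) \left(-475\right) + w{\left(-2 \right)} k = \left(-1\right) \left(-475\right) + \left(-80 + \left(-2\right)^{2} - -22\right) 8 = 475 + \left(-80 + 4 + 22\right) 8 = 475 - 432 = 43$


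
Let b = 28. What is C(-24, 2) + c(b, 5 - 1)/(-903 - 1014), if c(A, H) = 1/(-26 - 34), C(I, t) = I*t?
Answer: -5520959/115020 ≈ -48.000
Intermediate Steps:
c(A, H) = -1/60 (c(A, H) = 1/(-60) = -1/60)
C(-24, 2) + c(b, 5 - 1)/(-903 - 1014) = -24*2 - 1/60/(-903 - 1014) = -48 - 1/60/(-1917) = -48 - 1/1917*(-1/60) = -48 + 1/115020 = -5520959/115020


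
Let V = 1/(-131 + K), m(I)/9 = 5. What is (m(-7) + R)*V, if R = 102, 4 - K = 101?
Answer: -49/76 ≈ -0.64474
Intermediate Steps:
K = -97 (K = 4 - 1*101 = 4 - 101 = -97)
m(I) = 45 (m(I) = 9*5 = 45)
V = -1/228 (V = 1/(-131 - 97) = 1/(-228) = -1/228 ≈ -0.0043860)
(m(-7) + R)*V = (45 + 102)*(-1/228) = 147*(-1/228) = -49/76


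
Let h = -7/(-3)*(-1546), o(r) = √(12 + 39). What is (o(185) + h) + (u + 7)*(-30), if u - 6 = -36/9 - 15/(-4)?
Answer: -23939/6 + √51 ≈ -3982.7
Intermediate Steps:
o(r) = √51
u = 23/4 (u = 6 + (-36/9 - 15/(-4)) = 6 + (-36*⅑ - 15*(-¼)) = 6 + (-4 + 15/4) = 6 - ¼ = 23/4 ≈ 5.7500)
h = -10822/3 (h = -7*(-⅓)*(-1546) = (7/3)*(-1546) = -10822/3 ≈ -3607.3)
(o(185) + h) + (u + 7)*(-30) = (√51 - 10822/3) + (23/4 + 7)*(-30) = (-10822/3 + √51) + (51/4)*(-30) = (-10822/3 + √51) - 765/2 = -23939/6 + √51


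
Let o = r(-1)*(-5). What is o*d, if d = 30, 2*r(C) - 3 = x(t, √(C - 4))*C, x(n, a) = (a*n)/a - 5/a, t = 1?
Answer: -150 + 75*I*√5 ≈ -150.0 + 167.71*I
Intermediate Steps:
x(n, a) = n - 5/a
r(C) = 3/2 + C*(1 - 5/√(-4 + C))/2 (r(C) = 3/2 + ((1 - 5/√(C - 4))*C)/2 = 3/2 + ((1 - 5/√(-4 + C))*C)/2 = 3/2 + (C*(1 - 5/√(-4 + C)))/2 = 3/2 + C*(1 - 5/√(-4 + C))/2)
o = -5 + 5*I*√5/2 (o = (3/2 + (½)*(-1) - 5/2*(-1)/√(-4 - 1))*(-5) = (3/2 - ½ - 5/2*(-1)/√(-5))*(-5) = (3/2 - ½ - 5/2*(-1)*(-I*√5/5))*(-5) = (3/2 - ½ - I*√5/2)*(-5) = (1 - I*√5/2)*(-5) = -5 + 5*I*√5/2 ≈ -5.0 + 5.5902*I)
o*d = (-5 + 5*I*√5/2)*30 = -150 + 75*I*√5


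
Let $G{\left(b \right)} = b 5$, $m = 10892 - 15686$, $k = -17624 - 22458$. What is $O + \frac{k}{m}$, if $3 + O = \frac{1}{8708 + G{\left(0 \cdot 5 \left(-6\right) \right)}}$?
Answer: $\frac{111900197}{20873076} \approx 5.361$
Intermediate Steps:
$k = -40082$ ($k = -17624 - 22458 = -40082$)
$m = -4794$
$G{\left(b \right)} = 5 b$
$O = - \frac{26123}{8708}$ ($O = -3 + \frac{1}{8708 + 5 \cdot 0 \cdot 5 \left(-6\right)} = -3 + \frac{1}{8708 + 5 \cdot 0 \left(-6\right)} = -3 + \frac{1}{8708 + 5 \cdot 0} = -3 + \frac{1}{8708 + 0} = -3 + \frac{1}{8708} = - \frac{26123}{8708} \approx -2.9999$)
$O + \frac{k}{m} = - \frac{26123}{8708} - \frac{40082}{-4794} = - \frac{26123}{8708} - - \frac{20041}{2397} = - \frac{26123}{8708} + \frac{20041}{2397} = \frac{111900197}{20873076}$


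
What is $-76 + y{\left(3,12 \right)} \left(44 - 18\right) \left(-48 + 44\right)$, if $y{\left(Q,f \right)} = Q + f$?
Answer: $-1636$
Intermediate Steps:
$-76 + y{\left(3,12 \right)} \left(44 - 18\right) \left(-48 + 44\right) = -76 + \left(3 + 12\right) \left(44 - 18\right) \left(-48 + 44\right) = -76 + 15 \cdot 26 \left(-4\right) = -76 + 15 \left(-104\right) = -76 - 1560 = -1636$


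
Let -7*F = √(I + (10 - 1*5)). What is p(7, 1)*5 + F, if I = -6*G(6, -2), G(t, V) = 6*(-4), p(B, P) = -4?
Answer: -20 - √149/7 ≈ -21.744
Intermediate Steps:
G(t, V) = -24
I = 144 (I = -6*(-24) = 144)
F = -√149/7 (F = -√(144 + (10 - 1*5))/7 = -√(144 + (10 - 5))/7 = -√(144 + 5)/7 = -√149/7 ≈ -1.7438)
p(7, 1)*5 + F = -4*5 - √149/7 = -20 - √149/7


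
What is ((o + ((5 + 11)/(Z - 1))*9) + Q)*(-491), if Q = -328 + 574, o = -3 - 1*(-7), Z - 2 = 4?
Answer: -684454/5 ≈ -1.3689e+5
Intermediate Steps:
Z = 6 (Z = 2 + 4 = 6)
o = 4 (o = -3 + 7 = 4)
Q = 246
((o + ((5 + 11)/(Z - 1))*9) + Q)*(-491) = ((4 + ((5 + 11)/(6 - 1))*9) + 246)*(-491) = ((4 + (16/5)*9) + 246)*(-491) = ((4 + 144/5) + 246)*(-491) = (164/5 + 246)*(-491) = (1394/5)*(-491) = -684454/5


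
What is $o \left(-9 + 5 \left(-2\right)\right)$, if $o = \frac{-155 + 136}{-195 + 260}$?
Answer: $\frac{361}{65} \approx 5.5538$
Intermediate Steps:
$o = - \frac{19}{65} \approx -0.29231$
$o \left(-9 + 5 \left(-2\right)\right) = - \frac{19 \left(-9 + 5 \left(-2\right)\right)}{65} = - \frac{19 \left(-9 - 10\right)}{65} = \left(- \frac{19}{65}\right) \left(-19\right) = \frac{361}{65}$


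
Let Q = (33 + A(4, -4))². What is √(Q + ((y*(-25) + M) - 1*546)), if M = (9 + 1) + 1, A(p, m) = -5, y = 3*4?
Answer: I*√51 ≈ 7.1414*I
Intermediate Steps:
y = 12
M = 11 (M = 10 + 1 = 11)
Q = 784 (Q = (33 - 5)² = 28² = 784)
√(Q + ((y*(-25) + M) - 1*546)) = √(784 + ((12*(-25) + 11) - 1*546)) = √(784 + ((-300 + 11) - 546)) = √(784 + (-289 - 546)) = √(784 - 835) = √(-51) = I*√51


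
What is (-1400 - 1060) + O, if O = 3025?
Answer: 565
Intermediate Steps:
(-1400 - 1060) + O = (-1400 - 1060) + 3025 = -2460 + 3025 = 565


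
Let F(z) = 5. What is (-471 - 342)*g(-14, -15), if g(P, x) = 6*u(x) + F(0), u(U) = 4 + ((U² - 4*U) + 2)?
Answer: -1423563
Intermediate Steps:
u(U) = 6 + U² - 4*U (u(U) = 4 + (2 + U² - 4*U) = 6 + U² - 4*U)
g(P, x) = 41 - 24*x + 6*x² (g(P, x) = 6*(6 + x² - 4*x) + 5 = (36 - 24*x + 6*x²) + 5 = 41 - 24*x + 6*x²)
(-471 - 342)*g(-14, -15) = (-471 - 342)*(41 - 24*(-15) + 6*(-15)²) = -813*(41 + 360 + 6*225) = -813*(41 + 360 + 1350) = -813*1751 = -1423563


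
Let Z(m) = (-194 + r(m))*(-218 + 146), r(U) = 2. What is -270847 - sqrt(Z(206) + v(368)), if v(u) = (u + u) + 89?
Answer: -270847 - sqrt(14649) ≈ -2.7097e+5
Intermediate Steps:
v(u) = 89 + 2*u (v(u) = 2*u + 89 = 89 + 2*u)
Z(m) = 13824 (Z(m) = (-194 + 2)*(-218 + 146) = -192*(-72) = 13824)
-270847 - sqrt(Z(206) + v(368)) = -270847 - sqrt(13824 + (89 + 2*368)) = -270847 - sqrt(13824 + (89 + 736)) = -270847 - sqrt(13824 + 825) = -270847 - sqrt(14649)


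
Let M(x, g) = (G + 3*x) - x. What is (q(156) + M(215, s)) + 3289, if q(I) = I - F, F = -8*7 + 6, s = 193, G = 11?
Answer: 3936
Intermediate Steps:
F = -50 (F = -56 + 6 = -50)
q(I) = 50 + I (q(I) = I - 1*(-50) = I + 50 = 50 + I)
M(x, g) = 11 + 2*x (M(x, g) = (11 + 3*x) - x = 11 + 2*x)
(q(156) + M(215, s)) + 3289 = ((50 + 156) + (11 + 2*215)) + 3289 = (206 + (11 + 430)) + 3289 = (206 + 441) + 3289 = 647 + 3289 = 3936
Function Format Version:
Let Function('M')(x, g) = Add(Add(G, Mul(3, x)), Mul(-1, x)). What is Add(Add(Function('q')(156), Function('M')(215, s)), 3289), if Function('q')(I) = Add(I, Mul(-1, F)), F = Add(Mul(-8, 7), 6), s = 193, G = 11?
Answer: 3936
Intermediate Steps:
F = -50 (F = Add(-56, 6) = -50)
Function('q')(I) = Add(50, I) (Function('q')(I) = Add(I, Mul(-1, -50)) = Add(I, 50) = Add(50, I))
Function('M')(x, g) = Add(11, Mul(2, x)) (Function('M')(x, g) = Add(Add(11, Mul(3, x)), Mul(-1, x)) = Add(11, Mul(2, x)))
Add(Add(Function('q')(156), Function('M')(215, s)), 3289) = Add(Add(Add(50, 156), Add(11, Mul(2, 215))), 3289) = Add(Add(206, Add(11, 430)), 3289) = Add(Add(206, 441), 3289) = Add(647, 3289) = 3936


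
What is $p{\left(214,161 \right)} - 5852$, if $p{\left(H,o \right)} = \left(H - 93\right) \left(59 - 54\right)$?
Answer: $-5247$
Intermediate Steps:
$p{\left(H,o \right)} = -465 + 5 H$ ($p{\left(H,o \right)} = \left(-93 + H\right) 5 = -465 + 5 H$)
$p{\left(214,161 \right)} - 5852 = \left(-465 + 5 \cdot 214\right) - 5852 = \left(-465 + 1070\right) - 5852 = 605 - 5852 = -5247$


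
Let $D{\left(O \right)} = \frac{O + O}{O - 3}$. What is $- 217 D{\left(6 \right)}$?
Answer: $-868$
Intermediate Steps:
$D{\left(O \right)} = \frac{2 O}{-3 + O}$
$- 217 D{\left(6 \right)} = - 217 \cdot 2 \cdot 6 \frac{1}{-3 + 6} = - 217 \cdot 2 \cdot 6 \cdot \frac{1}{3} = \left(-217\right) 4 = -868$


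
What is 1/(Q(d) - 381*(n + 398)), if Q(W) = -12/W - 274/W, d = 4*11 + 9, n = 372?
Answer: -53/15548896 ≈ -3.4086e-6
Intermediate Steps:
d = 53 (d = 44 + 9 = 53)
Q(W) = -286/W
1/(Q(d) - 381*(n + 398)) = 1/(-286/53 - 381*(372 + 398)) = 1/(-286*1/53 - 381*770) = 1/(-286/53 - 293370) = 1/(-15548896/53) = -53/15548896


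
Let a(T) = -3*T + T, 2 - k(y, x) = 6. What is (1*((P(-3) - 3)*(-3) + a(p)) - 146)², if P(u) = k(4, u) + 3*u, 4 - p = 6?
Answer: 8836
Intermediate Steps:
p = -2 (p = 4 - 1*6 = 4 - 6 = -2)
k(y, x) = -4 (k(y, x) = 2 - 1*6 = 2 - 6 = -4)
P(u) = -4 + 3*u
a(T) = -2*T
(1*((P(-3) - 3)*(-3) + a(p)) - 146)² = (1*(((-4 + 3*(-3)) - 3)*(-3) - 2*(-2)) - 146)² = (1*(((-4 - 9) - 3)*(-3) + 4) - 146)² = (1*((-13 - 3)*(-3) + 4) - 146)² = (1*(-16*(-3) + 4) - 146)² = (1*(48 + 4) - 146)² = (1*52 - 146)² = (52 - 146)² = (-94)² = 8836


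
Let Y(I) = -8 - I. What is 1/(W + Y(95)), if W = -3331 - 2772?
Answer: -1/6206 ≈ -0.00016113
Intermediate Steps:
W = -6103
1/(W + Y(95)) = 1/(-6103 + (-8 - 1*95)) = 1/(-6103 + (-8 - 95)) = 1/(-6103 - 103) = 1/(-6206) = -1/6206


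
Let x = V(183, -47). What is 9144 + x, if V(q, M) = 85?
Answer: 9229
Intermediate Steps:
x = 85
9144 + x = 9144 + 85 = 9229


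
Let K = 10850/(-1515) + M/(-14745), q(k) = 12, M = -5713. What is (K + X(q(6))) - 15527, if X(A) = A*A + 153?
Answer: -22691289887/1489245 ≈ -15237.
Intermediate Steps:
X(A) = 153 + A**2 (X(A) = A**2 + 153 = 153 + A**2)
K = -10088537/1489245 (K = 10850/(-1515) - 5713/(-14745) = 10850*(-1/1515) - 5713*(-1/14745) = -2170/303 + 5713/14745 = -10088537/1489245 ≈ -6.7743)
(K + X(q(6))) - 15527 = (-10088537/1489245 + (153 + 12**2)) - 15527 = (-10088537/1489245 + (153 + 144)) - 15527 = (-10088537/1489245 + 297) - 15527 = 432217228/1489245 - 15527 = -22691289887/1489245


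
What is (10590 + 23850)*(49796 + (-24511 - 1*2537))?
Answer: 783441120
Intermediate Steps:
(10590 + 23850)*(49796 + (-24511 - 1*2537)) = 34440*(49796 + (-24511 - 2537)) = 34440*(49796 - 27048) = 34440*22748 = 783441120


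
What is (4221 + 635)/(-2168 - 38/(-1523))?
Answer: -3697844/1650913 ≈ -2.2399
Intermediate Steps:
(4221 + 635)/(-2168 - 38/(-1523)) = 4856/(-2168 - 38*(-1/1523)) = 4856/(-2168 + 38/1523) = 4856/(-3301826/1523) = 4856*(-1523/3301826) = -3697844/1650913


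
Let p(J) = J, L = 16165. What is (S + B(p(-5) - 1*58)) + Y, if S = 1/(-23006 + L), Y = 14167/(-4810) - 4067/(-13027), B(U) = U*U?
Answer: 242886796237623/61236595810 ≈ 3966.4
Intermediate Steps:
B(U) = U**2
Y = -23570177/8951410 (Y = 14167*(-1/4810) - 4067*(-1/13027) = -14167/4810 + 581/1861 = -23570177/8951410 ≈ -2.6331)
S = -1/6841 (S = 1/(-23006 + 16165) = 1/(-6841) = -1/6841 ≈ -0.00014618)
(S + B(p(-5) - 1*58)) + Y = (-1/6841 + (-5 - 1*58)**2) - 23570177/8951410 = (-1/6841 + (-5 - 58)**2) - 23570177/8951410 = (-1/6841 + (-63)**2) - 23570177/8951410 = (-1/6841 + 3969) - 23570177/8951410 = 27151928/6841 - 23570177/8951410 = 242886796237623/61236595810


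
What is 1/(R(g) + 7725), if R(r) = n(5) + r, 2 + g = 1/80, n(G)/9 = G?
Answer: 80/621441 ≈ 0.00012873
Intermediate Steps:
n(G) = 9*G
g = -159/80 (g = -2 + 1/80 = -159/80 ≈ -1.9875)
R(r) = 45 + r (R(r) = 9*5 + r = 45 + r)
1/(R(g) + 7725) = 1/((45 - 159/80) + 7725) = 1/(3441/80 + 7725) = 1/(621441/80) = 80/621441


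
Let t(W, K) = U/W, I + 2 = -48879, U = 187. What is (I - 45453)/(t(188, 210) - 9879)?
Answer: 17734792/1857065 ≈ 9.5499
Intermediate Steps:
I = -48881 (I = -2 - 48879 = -48881)
t(W, K) = 187/W
(I - 45453)/(t(188, 210) - 9879) = (-48881 - 45453)/(187/188 - 9879) = -94334/(187*(1/188) - 9879) = -94334/(187/188 - 9879) = -94334/(-1857065/188) = -94334*(-188/1857065) = 17734792/1857065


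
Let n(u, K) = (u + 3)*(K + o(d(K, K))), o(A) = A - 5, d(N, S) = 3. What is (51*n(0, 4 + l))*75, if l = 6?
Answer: 91800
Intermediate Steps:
o(A) = -5 + A
n(u, K) = (-2 + K)*(3 + u) (n(u, K) = (u + 3)*(K + (-5 + 3)) = (3 + u)*(K - 2) = (3 + u)*(-2 + K) = (-2 + K)*(3 + u))
(51*n(0, 4 + l))*75 = (51*(-6 - 2*0 + 3*(4 + 6) + (4 + 6)*0))*75 = (51*(-6 + 0 + 3*10 + 10*0))*75 = (51*(-6 + 0 + 30 + 0))*75 = (51*24)*75 = 1224*75 = 91800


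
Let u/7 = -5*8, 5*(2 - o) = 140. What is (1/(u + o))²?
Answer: 1/93636 ≈ 1.0680e-5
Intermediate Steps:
o = -26 (o = 2 - ⅕*140 = 2 - 28 = -26)
u = -280 (u = 7*(-5*8) = 7*(-40) = -280)
(1/(u + o))² = (1/(-280 - 26))² = (1/(-306))² = (-1/306)² = 1/93636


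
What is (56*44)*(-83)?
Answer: -204512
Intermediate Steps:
(56*44)*(-83) = 2464*(-83) = -204512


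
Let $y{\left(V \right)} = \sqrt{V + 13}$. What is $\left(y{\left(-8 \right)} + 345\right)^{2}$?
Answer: $\left(345 + \sqrt{5}\right)^{2} \approx 1.2057 \cdot 10^{5}$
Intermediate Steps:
$y{\left(V \right)} = \sqrt{13 + V}$
$\left(y{\left(-8 \right)} + 345\right)^{2} = \left(\sqrt{13 - 8} + 345\right)^{2} = \left(\sqrt{5} + 345\right)^{2} = \left(345 + \sqrt{5}\right)^{2}$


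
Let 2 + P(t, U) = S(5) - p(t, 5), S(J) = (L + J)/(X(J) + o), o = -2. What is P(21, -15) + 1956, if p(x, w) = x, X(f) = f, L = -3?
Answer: 5801/3 ≈ 1933.7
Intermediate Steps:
S(J) = (-3 + J)/(-2 + J) (S(J) = (-3 + J)/(J - 2) = (-3 + J)/(-2 + J))
P(t, U) = -4/3 - t (P(t, U) = -2 + ((-3 + 5)/(-2 + 5) - t) = -2 + (2/3 - t) = -4/3 - t)
P(21, -15) + 1956 = (-4/3 - 1*21) + 1956 = (-4/3 - 21) + 1956 = -67/3 + 1956 = 5801/3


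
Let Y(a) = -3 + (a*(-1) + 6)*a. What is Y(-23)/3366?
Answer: -335/1683 ≈ -0.19905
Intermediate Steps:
Y(a) = -3 + a*(6 - a) (Y(a) = -3 + (-a + 6)*a = -3 + (6 - a)*a = -3 + a*(6 - a))
Y(-23)/3366 = (-3 - 1*(-23)² + 6*(-23))/3366 = (-3 - 1*529 - 138)*(1/3366) = (-3 - 529 - 138)*(1/3366) = -670*1/3366 = -335/1683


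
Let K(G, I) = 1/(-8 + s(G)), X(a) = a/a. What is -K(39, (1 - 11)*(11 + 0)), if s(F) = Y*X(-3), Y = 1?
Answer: 1/7 ≈ 0.14286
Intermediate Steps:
X(a) = 1
s(F) = 1 (s(F) = 1*1 = 1)
K(G, I) = -1/7 (K(G, I) = 1/(-8 + 1) = 1/(-7) = -1/7)
-K(39, (1 - 11)*(11 + 0)) = -1*(-1/7) = 1/7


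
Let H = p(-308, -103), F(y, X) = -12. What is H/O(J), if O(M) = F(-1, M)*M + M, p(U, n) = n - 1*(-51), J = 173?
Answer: 52/1903 ≈ 0.027325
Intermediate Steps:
p(U, n) = 51 + n (p(U, n) = n + 51 = 51 + n)
H = -52 (H = 51 - 103 = -52)
O(M) = -11*M (O(M) = -12*M + M = -11*M)
H/O(J) = -52/((-11*173)) = -52/(-1903) = -52*(-1/1903) = 52/1903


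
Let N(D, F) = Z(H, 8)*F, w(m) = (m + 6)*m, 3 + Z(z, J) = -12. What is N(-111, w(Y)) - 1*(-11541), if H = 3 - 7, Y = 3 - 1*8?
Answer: 11616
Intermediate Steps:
Y = -5 (Y = 3 - 8 = -5)
H = -4
Z(z, J) = -15 (Z(z, J) = -3 - 12 = -15)
w(m) = m*(6 + m) (w(m) = (6 + m)*m = m*(6 + m))
N(D, F) = -15*F
N(-111, w(Y)) - 1*(-11541) = -(-75)*(6 - 5) - 1*(-11541) = -(-75) + 11541 = -15*(-5) + 11541 = 75 + 11541 = 11616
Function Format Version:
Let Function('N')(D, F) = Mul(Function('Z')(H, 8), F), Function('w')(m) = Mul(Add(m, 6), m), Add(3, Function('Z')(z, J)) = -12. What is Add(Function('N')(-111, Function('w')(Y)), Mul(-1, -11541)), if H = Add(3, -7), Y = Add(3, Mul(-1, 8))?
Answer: 11616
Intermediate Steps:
Y = -5 (Y = Add(3, -8) = -5)
H = -4
Function('Z')(z, J) = -15 (Function('Z')(z, J) = Add(-3, -12) = -15)
Function('w')(m) = Mul(m, Add(6, m)) (Function('w')(m) = Mul(Add(6, m), m) = Mul(m, Add(6, m)))
Function('N')(D, F) = Mul(-15, F)
Add(Function('N')(-111, Function('w')(Y)), Mul(-1, -11541)) = Add(Mul(-15, Mul(-5, Add(6, -5))), Mul(-1, -11541)) = Add(Mul(-15, Mul(-5, 1)), 11541) = Add(Mul(-15, -5), 11541) = Add(75, 11541) = 11616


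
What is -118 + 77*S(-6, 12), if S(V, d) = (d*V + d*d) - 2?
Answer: 5272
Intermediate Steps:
S(V, d) = -2 + d**2 + V*d (S(V, d) = (V*d + d**2) - 2 = (d**2 + V*d) - 2 = -2 + d**2 + V*d)
-118 + 77*S(-6, 12) = -118 + 77*(-2 + 12**2 - 6*12) = -118 + 77*(-2 + 144 - 72) = -118 + 77*70 = -118 + 5390 = 5272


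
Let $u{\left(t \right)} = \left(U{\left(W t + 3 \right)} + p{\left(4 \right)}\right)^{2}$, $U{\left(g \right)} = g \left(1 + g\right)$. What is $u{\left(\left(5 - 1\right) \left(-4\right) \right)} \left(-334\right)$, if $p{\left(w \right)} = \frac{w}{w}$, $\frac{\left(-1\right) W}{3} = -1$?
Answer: $-1310736574$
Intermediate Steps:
$W = 3$ ($W = \left(-3\right) \left(-1\right) = 3$)
$p{\left(w \right)} = 1$
$u{\left(t \right)} = \left(1 + \left(3 + 3 t\right) \left(4 + 3 t\right)\right)^{2}$ ($u{\left(t \right)} = \left(\left(3 t + 3\right) \left(1 + \left(3 t + 3\right)\right) + 1\right)^{2} = \left(\left(3 + 3 t\right) \left(1 + \left(3 + 3 t\right)\right) + 1\right)^{2} = \left(\left(3 + 3 t\right) \left(4 + 3 t\right) + 1\right)^{2} = \left(1 + \left(3 + 3 t\right) \left(4 + 3 t\right)\right)^{2}$)
$u{\left(\left(5 - 1\right) \left(-4\right) \right)} \left(-334\right) = \left(13 + 9 \left(\left(5 - 1\right) \left(-4\right)\right)^{2} + 21 \left(5 - 1\right) \left(-4\right)\right)^{2} \left(-334\right) = \left(13 + 9 \left(4 \left(-4\right)\right)^{2} + 21 \cdot 4 \left(-4\right)\right)^{2} \left(-334\right) = \left(13 + 9 \left(-16\right)^{2} + 21 \left(-16\right)\right)^{2} \left(-334\right) = \left(13 + 9 \cdot 256 - 336\right)^{2} \left(-334\right) = \left(13 + 2304 - 336\right)^{2} \left(-334\right) = 1981^{2} \left(-334\right) = 3924361 \left(-334\right) = -1310736574$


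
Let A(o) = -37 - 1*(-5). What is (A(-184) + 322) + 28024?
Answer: 28314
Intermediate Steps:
A(o) = -32 (A(o) = -37 + 5 = -32)
(A(-184) + 322) + 28024 = (-32 + 322) + 28024 = 290 + 28024 = 28314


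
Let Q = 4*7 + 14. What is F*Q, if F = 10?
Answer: 420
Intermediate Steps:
Q = 42 (Q = 28 + 14 = 42)
F*Q = 10*42 = 420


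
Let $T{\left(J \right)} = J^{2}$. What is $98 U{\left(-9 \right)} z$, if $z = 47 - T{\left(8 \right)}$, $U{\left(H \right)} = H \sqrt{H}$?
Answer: $44982 i \approx 44982.0 i$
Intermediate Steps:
$U{\left(H \right)} = H^{\frac{3}{2}}$
$z = -17$ ($z = 47 - 8^{2} = 47 - 64 = -17$)
$98 U{\left(-9 \right)} z = 98 \left(-9\right)^{\frac{3}{2}} \left(-17\right) = 98 \left(- 27 i\right) \left(-17\right) = - 2646 i \left(-17\right) = 44982 i$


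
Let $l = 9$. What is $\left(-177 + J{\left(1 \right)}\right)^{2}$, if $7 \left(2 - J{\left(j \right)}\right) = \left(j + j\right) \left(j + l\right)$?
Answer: $\frac{1550025}{49} \approx 31633.0$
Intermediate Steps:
$J{\left(j \right)} = 2 - \frac{2 j \left(9 + j\right)}{7}$ ($J{\left(j \right)} = 2 - \frac{\left(j + j\right) \left(j + 9\right)}{7} = 2 - \frac{2 j \left(9 + j\right)}{7}$)
$\left(-177 + J{\left(1 \right)}\right)^{2} = \left(-177 - \left(\frac{4}{7} + \frac{2}{7}\right)\right)^{2} = \left(-177 - \frac{6}{7}\right)^{2} = \left(- \frac{1245}{7}\right)^{2} = \frac{1550025}{49}$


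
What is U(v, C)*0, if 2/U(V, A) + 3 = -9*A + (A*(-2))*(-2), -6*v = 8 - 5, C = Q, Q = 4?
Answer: 0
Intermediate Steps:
C = 4
v = -½ (v = -(8 - 5)/6 = -⅙*3 = -½ ≈ -0.50000)
U(V, A) = 2/(-3 - 5*A) (U(V, A) = 2/(-3 + (-9*A + (A*(-2))*(-2))) = 2/(-3 + (-9*A - 2*A*(-2))) = 2/(-3 + (-9*A + 4*A)) = 2/(-3 - 5*A))
U(v, C)*0 = -2/(3 + 5*4)*0 = -2/(3 + 20)*0 = -2/23*0 = 0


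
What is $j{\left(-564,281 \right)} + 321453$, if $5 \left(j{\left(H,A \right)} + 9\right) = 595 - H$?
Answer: $\frac{1608379}{5} \approx 3.2168 \cdot 10^{5}$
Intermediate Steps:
$j{\left(H,A \right)} = 110 - \frac{H}{5}$ ($j{\left(H,A \right)} = -9 + \frac{595 - H}{5} = -9 - \left(-119 + \frac{H}{5}\right) = 110 - \frac{H}{5}$)
$j{\left(-564,281 \right)} + 321453 = \left(110 - - \frac{564}{5}\right) + 321453 = \left(110 + \frac{564}{5}\right) + 321453 = \frac{1114}{5} + 321453 = \frac{1608379}{5}$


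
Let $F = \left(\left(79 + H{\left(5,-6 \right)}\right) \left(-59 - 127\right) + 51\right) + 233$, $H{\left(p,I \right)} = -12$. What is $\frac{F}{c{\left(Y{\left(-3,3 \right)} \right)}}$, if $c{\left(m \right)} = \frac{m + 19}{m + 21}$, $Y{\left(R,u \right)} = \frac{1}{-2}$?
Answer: $- \frac{499298}{37} \approx -13495.0$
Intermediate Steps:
$Y{\left(R,u \right)} = - \frac{1}{2}$
$c{\left(m \right)} = \frac{19 + m}{21 + m}$
$F = -12178$ ($F = \left(\left(79 - 12\right) \left(-59 - 127\right) + 51\right) + 233 = \left(67 \left(-186\right) + 51\right) + 233 = \left(-12462 + 51\right) + 233 = -12411 + 233 = -12178$)
$\frac{F}{c{\left(Y{\left(-3,3 \right)} \right)}} = - \frac{12178}{\frac{1}{21 - \frac{1}{2}} \left(19 - \frac{1}{2}\right)} = - \frac{12178}{\frac{1}{\frac{41}{2}} \cdot \frac{37}{2}} = - \frac{12178}{\frac{2}{41} \cdot \frac{37}{2}} = - \frac{12178}{\frac{37}{41}} = \left(-12178\right) \frac{41}{37} = - \frac{499298}{37}$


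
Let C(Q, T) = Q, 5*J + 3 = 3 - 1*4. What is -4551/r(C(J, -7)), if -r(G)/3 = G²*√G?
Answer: -37925*I*√5/32 ≈ -2650.1*I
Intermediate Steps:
J = -⅘ (J = -⅗ + (3 - 1*4)/5 = -⅗ + (3 - 4)/5 = -⅗ + (⅕)*(-1) = -⅗ - ⅕ = -⅘ ≈ -0.80000)
r(G) = -3*G^(5/2) (r(G) = -3*G²*√G = -3*G^(5/2))
-4551/r(C(J, -7)) = -4551*25*I*√5/96 = -37925*I*√5/32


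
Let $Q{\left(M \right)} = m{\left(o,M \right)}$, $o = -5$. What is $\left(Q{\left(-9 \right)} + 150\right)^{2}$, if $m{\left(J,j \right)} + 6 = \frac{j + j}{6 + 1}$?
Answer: $\frac{980100}{49} \approx 20002.0$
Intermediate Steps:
$m{\left(J,j \right)} = -6 + \frac{2 j}{7}$ ($m{\left(J,j \right)} = -6 + \frac{j + j}{6 + 1} = -6 + \frac{2 j}{7}$)
$Q{\left(M \right)} = -6 + \frac{2 M}{7}$
$\left(Q{\left(-9 \right)} + 150\right)^{2} = \left(\left(-6 + \frac{2}{7} \left(-9\right)\right) + 150\right)^{2} = \left(\left(-6 - \frac{18}{7}\right) + 150\right)^{2} = \left(- \frac{60}{7} + 150\right)^{2} = \left(\frac{990}{7}\right)^{2} = \frac{980100}{49}$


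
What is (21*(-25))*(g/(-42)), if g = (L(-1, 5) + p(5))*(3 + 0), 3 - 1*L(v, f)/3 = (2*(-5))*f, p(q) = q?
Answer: 6150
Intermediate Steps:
L(v, f) = 9 + 30*f (L(v, f) = 9 - 3*2*(-5)*f = 9 - (-30)*f = 9 + 30*f)
g = 492 (g = ((9 + 30*5) + 5)*(3 + 0) = ((9 + 150) + 5)*3 = (159 + 5)*3 = 164*3 = 492)
(21*(-25))*(g/(-42)) = (21*(-25))*(492/(-42)) = -258300*(-1)/42 = -525*(-82/7) = 6150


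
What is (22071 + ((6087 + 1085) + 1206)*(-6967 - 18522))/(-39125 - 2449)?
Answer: 213524771/41574 ≈ 5136.0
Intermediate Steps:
(22071 + ((6087 + 1085) + 1206)*(-6967 - 18522))/(-39125 - 2449) = (22071 + (7172 + 1206)*(-25489))/(-41574) = (22071 + 8378*(-25489))*(-1/41574) = (22071 - 213546842)*(-1/41574) = -213524771*(-1/41574) = 213524771/41574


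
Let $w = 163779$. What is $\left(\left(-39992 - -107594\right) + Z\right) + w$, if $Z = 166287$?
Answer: $397668$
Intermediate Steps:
$\left(\left(-39992 - -107594\right) + Z\right) + w = \left(\left(-39992 - -107594\right) + 166287\right) + 163779 = \left(\left(-39992 + 107594\right) + 166287\right) + 163779 = \left(67602 + 166287\right) + 163779 = 233889 + 163779 = 397668$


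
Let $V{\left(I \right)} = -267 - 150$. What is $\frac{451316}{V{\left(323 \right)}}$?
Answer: $- \frac{451316}{417} \approx -1082.3$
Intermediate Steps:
$V{\left(I \right)} = -417$
$\frac{451316}{V{\left(323 \right)}} = \frac{451316}{-417} = 451316 \left(- \frac{1}{417}\right) = - \frac{451316}{417}$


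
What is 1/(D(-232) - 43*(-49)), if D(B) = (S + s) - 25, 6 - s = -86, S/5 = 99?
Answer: 1/2669 ≈ 0.00037467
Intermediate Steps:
S = 495 (S = 5*99 = 495)
s = 92 (s = 6 - 1*(-86) = 6 + 86 = 92)
D(B) = 562 (D(B) = (495 + 92) - 25 = 587 - 25 = 562)
1/(D(-232) - 43*(-49)) = 1/(562 - 43*(-49)) = 1/(562 + 2107) = 1/2669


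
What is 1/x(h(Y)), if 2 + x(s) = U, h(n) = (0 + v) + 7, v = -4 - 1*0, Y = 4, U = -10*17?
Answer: -1/172 ≈ -0.0058140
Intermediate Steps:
U = -170
v = -4 (v = -4 + 0 = -4)
h(n) = 3 (h(n) = (0 - 4) + 7 = -4 + 7 = 3)
x(s) = -172 (x(s) = -2 - 170 = -172)
1/x(h(Y)) = 1/(-172) = -1/172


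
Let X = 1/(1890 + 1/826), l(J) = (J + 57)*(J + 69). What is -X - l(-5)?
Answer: -5195478074/1561141 ≈ -3328.0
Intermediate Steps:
l(J) = (57 + J)*(69 + J)
X = 826/1561141 (X = 1/(1890 + 1/826) = 1/(1561141/826) = 826/1561141 ≈ 0.00052910)
-X - l(-5) = -1*826/1561141 - (3933 + (-5)² + 126*(-5)) = -826/1561141 - (3933 + 25 - 630) = -826/1561141 - 1*3328 = -826/1561141 - 3328 = -5195478074/1561141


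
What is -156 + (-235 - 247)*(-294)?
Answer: 141552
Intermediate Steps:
-156 + (-235 - 247)*(-294) = -156 - 482*(-294) = -156 + 141708 = 141552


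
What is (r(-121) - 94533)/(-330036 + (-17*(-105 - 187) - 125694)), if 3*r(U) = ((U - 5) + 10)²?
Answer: 270143/1352298 ≈ 0.19977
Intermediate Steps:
r(U) = (5 + U)²/3 (r(U) = ((U - 5) + 10)²/3 = ((-5 + U) + 10)²/3 = (5 + U)²/3)
(r(-121) - 94533)/(-330036 + (-17*(-105 - 187) - 125694)) = ((5 - 121)²/3 - 94533)/(-330036 + (-17*(-105 - 187) - 125694)) = ((⅓)*(-116)² - 94533)/(-330036 + (-17*(-292) - 125694)) = ((⅓)*13456 - 94533)/(-330036 + (4964 - 125694)) = (13456/3 - 94533)/(-330036 - 120730) = -270143/3/(-450766) = -270143/3*(-1/450766) = 270143/1352298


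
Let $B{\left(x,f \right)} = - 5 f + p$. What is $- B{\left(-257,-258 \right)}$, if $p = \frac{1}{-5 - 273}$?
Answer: $- \frac{358619}{278} \approx -1290.0$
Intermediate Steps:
$p = - \frac{1}{278}$ ($p = \frac{1}{-278} = - \frac{1}{278} \approx -0.0035971$)
$B{\left(x,f \right)} = - \frac{1}{278} - 5 f$ ($B{\left(x,f \right)} = - 5 f - \frac{1}{278} = - \frac{1}{278} - 5 f$)
$- B{\left(-257,-258 \right)} = - (- \frac{1}{278} - -1290) = - (- \frac{1}{278} + 1290) = \left(-1\right) \frac{358619}{278} = - \frac{358619}{278}$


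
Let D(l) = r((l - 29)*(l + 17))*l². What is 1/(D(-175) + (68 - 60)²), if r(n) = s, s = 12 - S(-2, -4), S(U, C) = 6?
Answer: 1/183814 ≈ 5.4403e-6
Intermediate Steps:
s = 6 (s = 12 - 1*6 = 12 - 6 = 6)
r(n) = 6
D(l) = 6*l²
1/(D(-175) + (68 - 60)²) = 1/(6*(-175)² + (68 - 60)²) = 1/(6*30625 + 8²) = 1/(183750 + 64) = 1/183814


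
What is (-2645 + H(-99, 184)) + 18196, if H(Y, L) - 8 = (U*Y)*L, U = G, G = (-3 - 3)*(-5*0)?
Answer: 15559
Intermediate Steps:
G = 0 (G = -6*0 = 0)
U = 0
H(Y, L) = 8 (H(Y, L) = 8 + (0*Y)*L = 8 + 0*L = 8 + 0 = 8)
(-2645 + H(-99, 184)) + 18196 = (-2645 + 8) + 18196 = -2637 + 18196 = 15559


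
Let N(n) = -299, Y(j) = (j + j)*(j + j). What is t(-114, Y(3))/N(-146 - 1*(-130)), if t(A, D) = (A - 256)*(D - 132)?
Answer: -35520/299 ≈ -118.80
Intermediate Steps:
Y(j) = 4*j² (Y(j) = (2*j)*(2*j) = 4*j²)
t(A, D) = (-256 + A)*(-132 + D)
t(-114, Y(3))/N(-146 - 1*(-130)) = (33792 - 1024*3² - 132*(-114) - 456*3²)/(-299) = (33792 - 1024*9 + 15048 - 456*9)*(-1/299) = (33792 - 256*36 + 15048 - 114*36)*(-1/299) = (33792 - 9216 + 15048 - 4104)*(-1/299) = 35520*(-1/299) = -35520/299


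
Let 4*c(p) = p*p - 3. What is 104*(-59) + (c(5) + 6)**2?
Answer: -24015/4 ≈ -6003.8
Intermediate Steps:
c(p) = -3/4 + p**2/4 (c(p) = (p*p - 3)/4 = (p**2 - 3)/4 = (-3 + p**2)/4 = -3/4 + p**2/4)
104*(-59) + (c(5) + 6)**2 = 104*(-59) + ((-3/4 + (1/4)*5**2) + 6)**2 = -6136 + ((-3/4 + (1/4)*25) + 6)**2 = -6136 + ((-3/4 + 25/4) + 6)**2 = -6136 + (11/2 + 6)**2 = -6136 + (23/2)**2 = -6136 + 529/4 = -24015/4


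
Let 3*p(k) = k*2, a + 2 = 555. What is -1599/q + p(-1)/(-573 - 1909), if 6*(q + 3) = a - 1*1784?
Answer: 35719711/4650027 ≈ 7.6816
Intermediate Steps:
a = 553 (a = -2 + 555 = 553)
p(k) = 2*k/3 (p(k) = (k*2)/3 = (2*k)/3 = 2*k/3)
q = -1249/6 (q = -3 + (553 - 1*1784)/6 = -3 + (553 - 1784)/6 = -3 + (⅙)*(-1231) = -3 - 1231/6 = -1249/6 ≈ -208.17)
-1599/q + p(-1)/(-573 - 1909) = -1599/(-1249/6) + ((⅔)*(-1))/(-573 - 1909) = -1599*(-6/1249) - ⅔/(-2482) = 9594/1249 - ⅔*(-1/2482) = 9594/1249 + 1/3723 = 35719711/4650027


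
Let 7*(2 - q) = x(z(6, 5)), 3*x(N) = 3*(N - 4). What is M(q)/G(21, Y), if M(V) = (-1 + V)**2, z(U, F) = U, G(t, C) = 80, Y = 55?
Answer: 5/784 ≈ 0.0063775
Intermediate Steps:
x(N) = -4 + N (x(N) = (3*(N - 4))/3 = (3*(-4 + N))/3 = (-12 + 3*N)/3 = -4 + N)
q = 12/7 (q = 2 - (-4 + 6)/7 = 2 - 1/7*2 = 2 - 2/7 = 12/7 ≈ 1.7143)
M(q)/G(21, Y) = (-1 + 12/7)**2/80 = (5/7)**2*(1/80) = (25/49)*(1/80) = 5/784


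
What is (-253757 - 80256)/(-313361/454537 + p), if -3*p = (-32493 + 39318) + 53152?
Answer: 455463800943/27262705732 ≈ 16.706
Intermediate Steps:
p = -59977/3 (p = -((-32493 + 39318) + 53152)/3 = -(6825 + 53152)/3 = -1/3*59977 = -59977/3 ≈ -19992.)
(-253757 - 80256)/(-313361/454537 + p) = (-253757 - 80256)/(-313361/454537 - 59977/3) = -334013/(-313361*1/454537 - 59977/3) = -334013/(-313361/454537 - 59977/3) = -334013/(-27262705732/1363611) = -334013*(-1363611/27262705732) = 455463800943/27262705732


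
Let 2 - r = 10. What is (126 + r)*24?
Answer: 2832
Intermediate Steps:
r = -8 (r = 2 - 1*10 = 2 - 10 = -8)
(126 + r)*24 = (126 - 8)*24 = 118*24 = 2832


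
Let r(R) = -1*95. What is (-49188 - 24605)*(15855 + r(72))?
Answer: -1162977680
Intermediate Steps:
r(R) = -95
(-49188 - 24605)*(15855 + r(72)) = (-49188 - 24605)*(15855 - 95) = -73793*15760 = -1162977680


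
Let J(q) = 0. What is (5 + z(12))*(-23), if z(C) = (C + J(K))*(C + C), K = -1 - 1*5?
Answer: -6739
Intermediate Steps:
K = -6 (K = -1 - 5 = -6)
z(C) = 2*C**2 (z(C) = (C + 0)*(C + C) = C*(2*C) = 2*C**2)
(5 + z(12))*(-23) = (5 + 2*12**2)*(-23) = (5 + 2*144)*(-23) = (5 + 288)*(-23) = 293*(-23) = -6739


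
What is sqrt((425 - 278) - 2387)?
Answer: 8*I*sqrt(35) ≈ 47.329*I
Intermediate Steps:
sqrt((425 - 278) - 2387) = sqrt(147 - 2387) = sqrt(-2240) = 8*I*sqrt(35)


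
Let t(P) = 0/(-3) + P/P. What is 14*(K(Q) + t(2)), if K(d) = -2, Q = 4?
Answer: -14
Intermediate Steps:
t(P) = 1 (t(P) = 0*(-1/3) + 1 = 0 + 1 = 1)
14*(K(Q) + t(2)) = 14*(-2 + 1) = 14*(-1) = -14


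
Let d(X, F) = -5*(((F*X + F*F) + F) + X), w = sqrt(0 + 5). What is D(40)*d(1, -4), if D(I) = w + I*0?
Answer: -45*sqrt(5) ≈ -100.62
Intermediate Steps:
w = sqrt(5) ≈ 2.2361
D(I) = sqrt(5) (D(I) = sqrt(5) + I*0 = sqrt(5) + 0 = sqrt(5))
d(X, F) = -5*F - 5*X - 5*F**2 - 5*F*X (d(X, F) = -5*(((F*X + F**2) + F) + X) = -5*(((F**2 + F*X) + F) + X) = -5*((F + F**2 + F*X) + X) = -5*(F + X + F**2 + F*X) = -5*F - 5*X - 5*F**2 - 5*F*X)
D(40)*d(1, -4) = sqrt(5)*(-5*(-4) - 5*1 - 5*(-4)**2 - 5*(-4)*1) = sqrt(5)*(20 - 5 - 5*16 + 20) = sqrt(5)*(20 - 5 - 80 + 20) = sqrt(5)*(-45) = -45*sqrt(5)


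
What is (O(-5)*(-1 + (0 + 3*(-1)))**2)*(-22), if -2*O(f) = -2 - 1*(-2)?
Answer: 0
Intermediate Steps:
O(f) = 0 (O(f) = -(-2 - 1*(-2))/2 = -(-2 + 2)/2 = -1/2*0 = 0)
(O(-5)*(-1 + (0 + 3*(-1)))**2)*(-22) = (0*(-1 + (0 + 3*(-1)))**2)*(-22) = (0*(-1 + (0 - 3))**2)*(-22) = (0*(-1 - 3)**2)*(-22) = (0*(-4)**2)*(-22) = (0*16)*(-22) = 0*(-22) = 0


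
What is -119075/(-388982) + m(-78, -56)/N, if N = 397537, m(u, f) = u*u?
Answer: 4518480433/14057703394 ≈ 0.32142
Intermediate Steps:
m(u, f) = u**2
-119075/(-388982) + m(-78, -56)/N = -119075/(-388982) + (-78)**2/397537 = -119075*(-1/388982) + 6084*(1/397537) = 10825/35362 + 6084/397537 = 4518480433/14057703394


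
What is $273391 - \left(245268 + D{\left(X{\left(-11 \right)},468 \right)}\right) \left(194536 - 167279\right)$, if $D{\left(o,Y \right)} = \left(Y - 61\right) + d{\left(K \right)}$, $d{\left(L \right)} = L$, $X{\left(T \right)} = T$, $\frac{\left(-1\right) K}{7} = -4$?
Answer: $-6696853280$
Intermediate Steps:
$K = 28$ ($K = \left(-7\right) \left(-4\right) = 28$)
$D{\left(o,Y \right)} = -33 + Y$ ($D{\left(o,Y \right)} = \left(Y - 61\right) + 28 = \left(-61 + Y\right) + 28 = -33 + Y$)
$273391 - \left(245268 + D{\left(X{\left(-11 \right)},468 \right)}\right) \left(194536 - 167279\right) = 273391 - \left(245268 + \left(-33 + 468\right)\right) \left(194536 - 167279\right) = 273391 - \left(245268 + 435\right) 27257 = 273391 - 245703 \cdot 27257 = 273391 - 6697126671 = -6696853280$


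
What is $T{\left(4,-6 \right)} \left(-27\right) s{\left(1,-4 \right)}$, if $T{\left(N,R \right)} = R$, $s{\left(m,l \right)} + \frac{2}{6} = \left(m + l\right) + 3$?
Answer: $-54$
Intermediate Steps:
$s{\left(m,l \right)} = \frac{8}{3} + l + m$ ($s{\left(m,l \right)} = - \frac{1}{3} + \left(\left(m + l\right) + 3\right) = - \frac{1}{3} + \left(\left(l + m\right) + 3\right) = - \frac{1}{3} + \left(3 + l + m\right) = \frac{8}{3} + l + m$)
$T{\left(4,-6 \right)} \left(-27\right) s{\left(1,-4 \right)} = \left(-6\right) \left(-27\right) \left(\frac{8}{3} - 4 + 1\right) = 162 \left(- \frac{1}{3}\right) = -54$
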